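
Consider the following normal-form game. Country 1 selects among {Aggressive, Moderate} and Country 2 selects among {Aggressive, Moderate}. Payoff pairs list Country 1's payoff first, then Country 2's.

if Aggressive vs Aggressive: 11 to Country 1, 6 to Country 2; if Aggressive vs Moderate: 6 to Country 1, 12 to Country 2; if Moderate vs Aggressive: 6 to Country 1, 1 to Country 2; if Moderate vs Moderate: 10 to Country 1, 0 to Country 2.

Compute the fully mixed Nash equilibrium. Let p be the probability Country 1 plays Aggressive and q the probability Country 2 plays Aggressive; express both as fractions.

p = 1/7, q = 4/9

Each player's mixing probability is pinned down by making the *other* player indifferent.
Country 2 indifferent between Aggressive and Moderate: p·6 + (1−p)·1 = p·12 + (1−p)·0 ⟹ 1 + 5p = 0 + 12p ⟹ p = 1/7.
Country 1 indifferent between Aggressive and Moderate: q·11 + (1−q)·6 = q·6 + (1−q)·10 ⟹ 6 + 5q = 10 + (-4)q ⟹ q = 4/9.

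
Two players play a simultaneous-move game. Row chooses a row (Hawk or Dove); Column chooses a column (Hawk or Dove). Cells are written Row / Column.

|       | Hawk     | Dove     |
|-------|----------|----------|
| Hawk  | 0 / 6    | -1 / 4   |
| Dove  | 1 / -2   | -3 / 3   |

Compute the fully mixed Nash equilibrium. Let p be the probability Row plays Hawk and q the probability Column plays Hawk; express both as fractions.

In a mixed NE each player is indifferent between their pure strategies, so the opponent's mix sets the indifference.
Column indifferent between Hawk and Dove: p·6 + (1−p)·(-2) = p·4 + (1−p)·3 ⟹ (-2) + 8p = 3 + 1p ⟹ p = 5/7.
Row indifferent between Hawk and Dove: q·0 + (1−q)·(-1) = q·1 + (1−q)·(-3) ⟹ (-1) + 1q = (-3) + 4q ⟹ q = 2/3.

p = 5/7, q = 2/3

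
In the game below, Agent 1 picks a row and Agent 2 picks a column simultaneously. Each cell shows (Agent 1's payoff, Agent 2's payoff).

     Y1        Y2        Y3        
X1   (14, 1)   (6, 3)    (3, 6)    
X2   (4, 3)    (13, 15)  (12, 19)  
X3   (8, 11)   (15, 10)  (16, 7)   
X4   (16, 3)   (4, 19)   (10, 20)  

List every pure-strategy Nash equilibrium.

There is no pure-strategy Nash equilibrium

A profile is a Nash equilibrium when each player is best-responding to the other.
Agent 1's best responses — vs Y1: X4 (payoff 16); vs Y2: X3 (payoff 15); vs Y3: X3 (payoff 16).
Agent 2's best responses — vs X1: Y3 (payoff 6); vs X2: Y3 (payoff 19); vs X3: Y1 (payoff 11); vs X4: Y3 (payoff 20).
No cell has both players best-responding. For instance, Agent 1's best reply to Y3 is X3, but against X3 Agent 2 prefers Y1 over Y3.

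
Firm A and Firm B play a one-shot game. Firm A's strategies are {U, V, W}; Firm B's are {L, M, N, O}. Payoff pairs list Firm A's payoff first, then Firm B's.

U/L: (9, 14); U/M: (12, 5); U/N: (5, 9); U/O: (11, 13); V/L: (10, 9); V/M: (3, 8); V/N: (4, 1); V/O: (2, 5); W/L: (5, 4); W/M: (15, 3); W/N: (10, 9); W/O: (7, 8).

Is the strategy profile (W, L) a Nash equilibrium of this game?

No

Holding Firm B at L: Firm A gets 5 from W but could get 10 by switching to V. Firm A has a profitable deviation.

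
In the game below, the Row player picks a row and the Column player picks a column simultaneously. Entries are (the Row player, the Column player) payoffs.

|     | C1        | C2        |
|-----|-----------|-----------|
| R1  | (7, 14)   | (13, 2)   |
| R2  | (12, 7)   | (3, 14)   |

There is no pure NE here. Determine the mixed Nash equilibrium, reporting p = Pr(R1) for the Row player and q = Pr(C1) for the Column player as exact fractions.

In a mixed NE each player is indifferent between their pure strategies, so the opponent's mix sets the indifference.
The Column player indifferent between C1 and C2: p·14 + (1−p)·7 = p·2 + (1−p)·14 ⟹ 7 + 7p = 14 + (-12)p ⟹ p = 7/19.
The Row player indifferent between R1 and R2: q·7 + (1−q)·13 = q·12 + (1−q)·3 ⟹ 13 + (-6)q = 3 + 9q ⟹ q = 2/3.

p = 7/19, q = 2/3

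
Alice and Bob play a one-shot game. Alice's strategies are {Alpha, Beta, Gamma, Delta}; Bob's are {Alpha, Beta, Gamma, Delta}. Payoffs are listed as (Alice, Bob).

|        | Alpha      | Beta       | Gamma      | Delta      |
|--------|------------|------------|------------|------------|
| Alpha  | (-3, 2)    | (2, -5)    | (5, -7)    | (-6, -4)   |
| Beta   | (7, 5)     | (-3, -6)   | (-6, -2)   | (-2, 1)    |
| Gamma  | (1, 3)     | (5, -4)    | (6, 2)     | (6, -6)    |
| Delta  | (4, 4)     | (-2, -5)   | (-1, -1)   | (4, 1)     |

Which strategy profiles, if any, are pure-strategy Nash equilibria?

Find each player's best response to every opponent strategy; NE are the intersections.
Alice's best responses — vs Alpha: Beta (payoff 7); vs Beta: Gamma (payoff 5); vs Gamma: Gamma (payoff 6); vs Delta: Gamma (payoff 6).
Bob's best responses — vs Alpha: Alpha (payoff 2); vs Beta: Alpha (payoff 5); vs Gamma: Alpha (payoff 3); vs Delta: Alpha (payoff 4).
The only mutual best response is (Beta, Alpha); neither player gains by switching there.

(Beta, Alpha)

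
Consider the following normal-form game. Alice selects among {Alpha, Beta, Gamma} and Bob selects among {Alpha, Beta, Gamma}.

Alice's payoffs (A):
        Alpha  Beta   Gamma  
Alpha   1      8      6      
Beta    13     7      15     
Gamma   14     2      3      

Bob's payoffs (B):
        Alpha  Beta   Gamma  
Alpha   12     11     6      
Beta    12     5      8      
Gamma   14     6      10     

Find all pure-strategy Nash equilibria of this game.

(Gamma, Alpha)

Check mutual best responses: a cell is a NE iff neither player can gain by unilaterally deviating.
Alice's best responses — vs Alpha: Gamma (payoff 14); vs Beta: Alpha (payoff 8); vs Gamma: Beta (payoff 15).
Bob's best responses — vs Alpha: Alpha (payoff 12); vs Beta: Alpha (payoff 12); vs Gamma: Alpha (payoff 14).
The only mutual best response is (Gamma, Alpha); neither player gains by switching there.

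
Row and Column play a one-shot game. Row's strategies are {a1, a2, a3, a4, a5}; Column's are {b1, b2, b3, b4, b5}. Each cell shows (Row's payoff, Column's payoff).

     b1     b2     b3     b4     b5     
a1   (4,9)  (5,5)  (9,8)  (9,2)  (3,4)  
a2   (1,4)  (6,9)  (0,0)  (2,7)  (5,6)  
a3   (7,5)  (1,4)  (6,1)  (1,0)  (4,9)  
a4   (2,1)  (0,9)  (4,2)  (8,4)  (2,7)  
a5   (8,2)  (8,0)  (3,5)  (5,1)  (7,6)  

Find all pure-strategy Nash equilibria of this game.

Check mutual best responses: a cell is a NE iff neither player can gain by unilaterally deviating.
Row's best responses — vs b1: a5 (payoff 8); vs b2: a5 (payoff 8); vs b3: a1 (payoff 9); vs b4: a1 (payoff 9); vs b5: a5 (payoff 7).
Column's best responses — vs a1: b1 (payoff 9); vs a2: b2 (payoff 9); vs a3: b5 (payoff 9); vs a4: b2 (payoff 9); vs a5: b5 (payoff 6).
The only mutual best response is (a5, b5); neither player gains by switching there.

(a5, b5)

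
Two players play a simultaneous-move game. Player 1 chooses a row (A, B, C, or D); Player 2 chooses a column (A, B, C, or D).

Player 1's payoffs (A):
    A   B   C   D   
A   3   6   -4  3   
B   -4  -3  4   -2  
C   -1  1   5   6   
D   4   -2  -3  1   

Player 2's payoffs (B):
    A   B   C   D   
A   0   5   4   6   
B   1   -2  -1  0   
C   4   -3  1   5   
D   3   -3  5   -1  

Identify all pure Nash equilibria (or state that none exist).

Find each player's best response to every opponent strategy; NE are the intersections.
Player 1's best responses — vs A: D (payoff 4); vs B: A (payoff 6); vs C: C (payoff 5); vs D: C (payoff 6).
Player 2's best responses — vs A: D (payoff 6); vs B: A (payoff 1); vs C: D (payoff 5); vs D: C (payoff 5).
The only mutual best response is (C, D); neither player gains by switching there.

(C, D)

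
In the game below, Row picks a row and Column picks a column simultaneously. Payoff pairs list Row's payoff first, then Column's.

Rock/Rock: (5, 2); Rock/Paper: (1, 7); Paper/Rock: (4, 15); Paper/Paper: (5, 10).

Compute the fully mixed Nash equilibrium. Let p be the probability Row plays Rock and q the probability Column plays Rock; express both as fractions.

Each player's mixing probability is pinned down by making the *other* player indifferent.
Column indifferent between Rock and Paper: p·2 + (1−p)·15 = p·7 + (1−p)·10 ⟹ 15 + (-13)p = 10 + (-3)p ⟹ p = 1/2.
Row indifferent between Rock and Paper: q·5 + (1−q)·1 = q·4 + (1−q)·5 ⟹ 1 + 4q = 5 + (-1)q ⟹ q = 4/5.

p = 1/2, q = 4/5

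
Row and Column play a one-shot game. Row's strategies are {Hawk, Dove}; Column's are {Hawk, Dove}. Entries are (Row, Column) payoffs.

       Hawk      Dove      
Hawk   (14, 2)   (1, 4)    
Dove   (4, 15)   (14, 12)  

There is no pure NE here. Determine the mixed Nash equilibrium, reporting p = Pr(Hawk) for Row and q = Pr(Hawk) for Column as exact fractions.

Each player's mixing probability is pinned down by making the *other* player indifferent.
Column indifferent between Hawk and Dove: p·2 + (1−p)·15 = p·4 + (1−p)·12 ⟹ 15 + (-13)p = 12 + (-8)p ⟹ p = 3/5.
Row indifferent between Hawk and Dove: q·14 + (1−q)·1 = q·4 + (1−q)·14 ⟹ 1 + 13q = 14 + (-10)q ⟹ q = 13/23.

p = 3/5, q = 13/23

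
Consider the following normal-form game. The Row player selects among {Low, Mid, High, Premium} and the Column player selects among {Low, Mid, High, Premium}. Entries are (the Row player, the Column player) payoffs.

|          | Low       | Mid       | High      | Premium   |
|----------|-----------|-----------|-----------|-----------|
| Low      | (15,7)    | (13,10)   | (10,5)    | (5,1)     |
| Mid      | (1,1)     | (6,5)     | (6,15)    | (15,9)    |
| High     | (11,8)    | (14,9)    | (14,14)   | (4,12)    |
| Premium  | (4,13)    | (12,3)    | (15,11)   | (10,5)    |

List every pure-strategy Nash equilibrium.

Check mutual best responses: a cell is a NE iff neither player can gain by unilaterally deviating.
The Row player's best responses — vs Low: Low (payoff 15); vs Mid: High (payoff 14); vs High: Premium (payoff 15); vs Premium: Mid (payoff 15).
The Column player's best responses — vs Low: Mid (payoff 10); vs Mid: High (payoff 15); vs High: High (payoff 14); vs Premium: Low (payoff 13).
No cell has both players best-responding. For instance, the Row player's best reply to Mid is High, but against High the Column player prefers High over Mid.

None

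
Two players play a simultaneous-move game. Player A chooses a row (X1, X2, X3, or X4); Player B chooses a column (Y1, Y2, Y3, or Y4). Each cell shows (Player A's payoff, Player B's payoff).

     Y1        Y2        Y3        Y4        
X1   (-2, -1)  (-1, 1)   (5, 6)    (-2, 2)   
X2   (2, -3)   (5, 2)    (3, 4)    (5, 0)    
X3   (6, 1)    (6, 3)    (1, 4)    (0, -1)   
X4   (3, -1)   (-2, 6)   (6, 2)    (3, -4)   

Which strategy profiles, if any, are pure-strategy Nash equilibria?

Find each player's best response to every opponent strategy; NE are the intersections.
Player A's best responses — vs Y1: X3 (payoff 6); vs Y2: X3 (payoff 6); vs Y3: X4 (payoff 6); vs Y4: X2 (payoff 5).
Player B's best responses — vs X1: Y3 (payoff 6); vs X2: Y3 (payoff 4); vs X3: Y3 (payoff 4); vs X4: Y2 (payoff 6).
No cell has both players best-responding. For instance, Player A's best reply to Y2 is X3, but against X3 Player B prefers Y3 over Y2.

None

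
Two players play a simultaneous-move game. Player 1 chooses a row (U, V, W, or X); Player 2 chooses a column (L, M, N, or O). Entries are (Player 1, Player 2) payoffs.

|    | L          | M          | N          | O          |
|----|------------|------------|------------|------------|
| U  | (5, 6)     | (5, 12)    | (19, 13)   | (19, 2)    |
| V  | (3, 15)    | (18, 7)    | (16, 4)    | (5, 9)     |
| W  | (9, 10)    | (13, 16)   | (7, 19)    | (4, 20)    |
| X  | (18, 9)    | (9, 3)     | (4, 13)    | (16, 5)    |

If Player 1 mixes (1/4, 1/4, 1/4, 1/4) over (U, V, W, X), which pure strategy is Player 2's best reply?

Compute Player 2's expected payoff from each pure strategy against the given mix.
L: (1/4)·6 + (1/4)·15 + (1/4)·10 + (1/4)·9 = 10
M: (1/4)·12 + (1/4)·7 + (1/4)·16 + (1/4)·3 = 19/2
N: (1/4)·13 + (1/4)·4 + (1/4)·19 + (1/4)·13 = 49/4
O: (1/4)·2 + (1/4)·9 + (1/4)·20 + (1/4)·5 = 9
Highest expected payoff is 49/4, from N.

N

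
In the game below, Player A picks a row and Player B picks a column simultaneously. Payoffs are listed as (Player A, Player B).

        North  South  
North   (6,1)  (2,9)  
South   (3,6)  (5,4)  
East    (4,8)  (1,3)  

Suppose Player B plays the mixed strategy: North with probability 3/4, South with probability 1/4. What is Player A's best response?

North

Compute Player A's expected payoff from each pure strategy against the given mix.
North: (3/4)·6 + (1/4)·2 = 5
South: (3/4)·3 + (1/4)·5 = 7/2
East: (3/4)·4 + (1/4)·1 = 13/4
Highest expected payoff is 5, from North.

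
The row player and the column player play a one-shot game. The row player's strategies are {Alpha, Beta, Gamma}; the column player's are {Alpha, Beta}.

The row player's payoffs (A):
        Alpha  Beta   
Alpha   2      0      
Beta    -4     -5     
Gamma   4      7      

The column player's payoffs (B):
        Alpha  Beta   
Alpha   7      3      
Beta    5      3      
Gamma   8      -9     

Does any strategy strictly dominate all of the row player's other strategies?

Gamma

Check whether one of the row player's strategies beats all alternatives regardless of what the opponent does.
Gamma strictly dominates: vs Alpha: 4 > each of {2, -4}; vs Beta: 7 > each of {0, -5}.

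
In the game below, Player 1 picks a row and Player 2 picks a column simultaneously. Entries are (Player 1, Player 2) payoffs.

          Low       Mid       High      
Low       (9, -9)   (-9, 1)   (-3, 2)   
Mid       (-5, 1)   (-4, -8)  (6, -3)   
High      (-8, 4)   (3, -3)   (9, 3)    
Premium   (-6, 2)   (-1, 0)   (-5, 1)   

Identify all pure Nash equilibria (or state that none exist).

No pure-strategy Nash equilibrium

A profile is a Nash equilibrium when each player is best-responding to the other.
Player 1's best responses — vs Low: Low (payoff 9); vs Mid: High (payoff 3); vs High: High (payoff 9).
Player 2's best responses — vs Low: High (payoff 2); vs Mid: Low (payoff 1); vs High: Low (payoff 4); vs Premium: Low (payoff 2).
No cell has both players best-responding. For instance, Player 1's best reply to High is High, but against High Player 2 prefers Low over High.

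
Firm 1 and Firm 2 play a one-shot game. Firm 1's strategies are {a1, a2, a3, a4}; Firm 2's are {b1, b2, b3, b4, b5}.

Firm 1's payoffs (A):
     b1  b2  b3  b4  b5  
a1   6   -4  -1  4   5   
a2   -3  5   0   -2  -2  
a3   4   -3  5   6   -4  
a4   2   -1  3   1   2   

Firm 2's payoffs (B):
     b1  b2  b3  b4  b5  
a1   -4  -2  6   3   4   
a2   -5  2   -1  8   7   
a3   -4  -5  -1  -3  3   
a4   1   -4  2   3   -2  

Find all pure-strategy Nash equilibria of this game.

There is no pure-strategy Nash equilibrium

Check mutual best responses: a cell is a NE iff neither player can gain by unilaterally deviating.
Firm 1's best responses — vs b1: a1 (payoff 6); vs b2: a2 (payoff 5); vs b3: a3 (payoff 5); vs b4: a3 (payoff 6); vs b5: a1 (payoff 5).
Firm 2's best responses — vs a1: b3 (payoff 6); vs a2: b4 (payoff 8); vs a3: b5 (payoff 3); vs a4: b4 (payoff 3).
No cell has both players best-responding. For instance, Firm 1's best reply to b5 is a1, but against a1 Firm 2 prefers b3 over b5.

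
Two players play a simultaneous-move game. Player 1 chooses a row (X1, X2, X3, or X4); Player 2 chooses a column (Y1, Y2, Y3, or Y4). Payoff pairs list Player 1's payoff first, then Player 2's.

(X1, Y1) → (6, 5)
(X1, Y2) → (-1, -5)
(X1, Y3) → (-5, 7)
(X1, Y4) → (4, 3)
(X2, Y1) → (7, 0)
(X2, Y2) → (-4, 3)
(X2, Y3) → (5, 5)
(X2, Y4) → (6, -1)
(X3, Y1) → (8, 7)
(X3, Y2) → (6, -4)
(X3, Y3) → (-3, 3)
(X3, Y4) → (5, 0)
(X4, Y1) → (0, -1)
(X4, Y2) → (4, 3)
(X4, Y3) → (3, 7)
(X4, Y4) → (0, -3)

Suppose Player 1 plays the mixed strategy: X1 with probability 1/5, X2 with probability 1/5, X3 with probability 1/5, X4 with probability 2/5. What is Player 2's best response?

Player 2's best reply maximizes expected payoff against the mix.
Y1: (1/5)·5 + (1/5)·0 + (1/5)·7 + (2/5)·(-1) = 2
Y2: (1/5)·(-5) + (1/5)·3 + (1/5)·(-4) + (2/5)·3 = 0
Y3: (1/5)·7 + (1/5)·5 + (1/5)·3 + (2/5)·7 = 29/5
Y4: (1/5)·3 + (1/5)·(-1) + (1/5)·0 + (2/5)·(-3) = -4/5
Highest expected payoff is 29/5, from Y3.

Y3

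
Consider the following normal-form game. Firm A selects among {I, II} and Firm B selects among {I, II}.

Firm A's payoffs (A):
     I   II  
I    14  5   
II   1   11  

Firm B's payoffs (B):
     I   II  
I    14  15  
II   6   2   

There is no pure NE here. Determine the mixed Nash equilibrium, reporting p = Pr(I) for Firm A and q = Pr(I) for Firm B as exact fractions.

p = 4/5, q = 6/19

Each player's mixing probability is pinned down by making the *other* player indifferent.
Firm B indifferent between I and II: p·14 + (1−p)·6 = p·15 + (1−p)·2 ⟹ 6 + 8p = 2 + 13p ⟹ p = 4/5.
Firm A indifferent between I and II: q·14 + (1−q)·5 = q·1 + (1−q)·11 ⟹ 5 + 9q = 11 + (-10)q ⟹ q = 6/19.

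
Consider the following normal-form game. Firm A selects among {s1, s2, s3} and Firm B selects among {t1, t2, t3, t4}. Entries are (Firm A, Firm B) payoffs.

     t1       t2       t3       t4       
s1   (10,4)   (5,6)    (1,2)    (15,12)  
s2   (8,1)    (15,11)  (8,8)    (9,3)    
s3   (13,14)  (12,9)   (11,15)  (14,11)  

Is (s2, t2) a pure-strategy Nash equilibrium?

Holding Firm B at t2: Firm A gets 15 from s2, versus 5 from s1, 12 from s3. No profitable deviation for Firm A.
Holding Firm A at s2: Firm B gets 11 from t2, versus 1 from t1, 8 from t3, 3 from t4. No profitable deviation for Firm B either.

Yes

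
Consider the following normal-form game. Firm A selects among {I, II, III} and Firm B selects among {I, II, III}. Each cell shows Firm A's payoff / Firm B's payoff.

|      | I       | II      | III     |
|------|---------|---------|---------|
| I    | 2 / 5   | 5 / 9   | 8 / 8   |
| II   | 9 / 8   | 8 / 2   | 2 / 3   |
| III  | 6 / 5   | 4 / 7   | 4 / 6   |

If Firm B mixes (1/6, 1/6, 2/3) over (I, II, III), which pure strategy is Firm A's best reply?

Firm A's best reply maximizes expected payoff against the mix.
I: (1/6)·2 + (1/6)·5 + (2/3)·8 = 13/2
II: (1/6)·9 + (1/6)·8 + (2/3)·2 = 25/6
III: (1/6)·6 + (1/6)·4 + (2/3)·4 = 13/3
Highest expected payoff is 13/2, from I.

I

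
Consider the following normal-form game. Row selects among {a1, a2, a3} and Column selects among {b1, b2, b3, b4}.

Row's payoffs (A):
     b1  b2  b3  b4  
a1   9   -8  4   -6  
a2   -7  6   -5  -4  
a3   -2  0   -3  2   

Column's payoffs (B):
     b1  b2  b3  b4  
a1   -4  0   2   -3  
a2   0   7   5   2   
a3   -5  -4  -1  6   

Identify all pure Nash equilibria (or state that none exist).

A profile is a Nash equilibrium when each player is best-responding to the other.
Row's best responses — vs b1: a1 (payoff 9); vs b2: a2 (payoff 6); vs b3: a1 (payoff 4); vs b4: a3 (payoff 2).
Column's best responses — vs a1: b3 (payoff 2); vs a2: b2 (payoff 7); vs a3: b4 (payoff 6).
Mutual best responses occur at (a1, b3), (a2, b2), and (a3, b4); at each, neither player gains by switching.

(a1, b3), (a2, b2), and (a3, b4)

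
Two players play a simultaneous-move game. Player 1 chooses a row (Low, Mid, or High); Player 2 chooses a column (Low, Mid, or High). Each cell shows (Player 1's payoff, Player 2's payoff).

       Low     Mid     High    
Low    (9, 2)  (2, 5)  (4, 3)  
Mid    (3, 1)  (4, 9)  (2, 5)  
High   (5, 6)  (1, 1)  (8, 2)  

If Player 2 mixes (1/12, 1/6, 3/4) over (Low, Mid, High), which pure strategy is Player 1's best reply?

High

Player 1's best reply maximizes expected payoff against the mix.
Low: (1/12)·9 + (1/6)·2 + (3/4)·4 = 49/12
Mid: (1/12)·3 + (1/6)·4 + (3/4)·2 = 29/12
High: (1/12)·5 + (1/6)·1 + (3/4)·8 = 79/12
Highest expected payoff is 79/12, from High.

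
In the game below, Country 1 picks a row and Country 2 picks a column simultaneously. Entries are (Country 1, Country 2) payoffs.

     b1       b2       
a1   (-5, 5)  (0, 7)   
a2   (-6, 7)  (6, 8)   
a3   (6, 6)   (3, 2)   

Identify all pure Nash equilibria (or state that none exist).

A profile is a Nash equilibrium when each player is best-responding to the other.
Country 1's best responses — vs b1: a3 (payoff 6); vs b2: a2 (payoff 6).
Country 2's best responses — vs a1: b2 (payoff 7); vs a2: b2 (payoff 8); vs a3: b1 (payoff 6).
Mutual best responses occur at (a2, b2) and (a3, b1); at each, neither player gains by switching.

(a2, b2) and (a3, b1)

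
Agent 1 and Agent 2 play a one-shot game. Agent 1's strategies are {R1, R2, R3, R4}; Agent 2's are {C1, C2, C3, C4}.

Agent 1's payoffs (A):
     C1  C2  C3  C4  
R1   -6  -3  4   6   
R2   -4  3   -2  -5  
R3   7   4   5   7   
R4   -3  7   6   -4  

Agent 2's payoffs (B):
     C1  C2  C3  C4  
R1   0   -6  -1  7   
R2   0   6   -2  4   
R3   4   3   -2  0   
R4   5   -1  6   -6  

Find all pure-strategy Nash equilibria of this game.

(R3, C1) and (R4, C3)

A profile is a Nash equilibrium when each player is best-responding to the other.
Agent 1's best responses — vs C1: R3 (payoff 7); vs C2: R4 (payoff 7); vs C3: R4 (payoff 6); vs C4: R3 (payoff 7).
Agent 2's best responses — vs R1: C4 (payoff 7); vs R2: C2 (payoff 6); vs R3: C1 (payoff 4); vs R4: C3 (payoff 6).
Mutual best responses occur at (R3, C1) and (R4, C3); at each, neither player gains by switching.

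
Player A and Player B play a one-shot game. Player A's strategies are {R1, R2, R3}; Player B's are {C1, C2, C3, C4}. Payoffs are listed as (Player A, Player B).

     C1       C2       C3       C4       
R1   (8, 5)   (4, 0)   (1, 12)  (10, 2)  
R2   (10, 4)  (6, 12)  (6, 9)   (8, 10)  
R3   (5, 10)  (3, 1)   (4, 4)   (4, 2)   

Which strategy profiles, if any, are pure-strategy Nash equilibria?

Check mutual best responses: a cell is a NE iff neither player can gain by unilaterally deviating.
Player A's best responses — vs C1: R2 (payoff 10); vs C2: R2 (payoff 6); vs C3: R2 (payoff 6); vs C4: R1 (payoff 10).
Player B's best responses — vs R1: C3 (payoff 12); vs R2: C2 (payoff 12); vs R3: C1 (payoff 10).
The only mutual best response is (R2, C2); neither player gains by switching there.

(R2, C2)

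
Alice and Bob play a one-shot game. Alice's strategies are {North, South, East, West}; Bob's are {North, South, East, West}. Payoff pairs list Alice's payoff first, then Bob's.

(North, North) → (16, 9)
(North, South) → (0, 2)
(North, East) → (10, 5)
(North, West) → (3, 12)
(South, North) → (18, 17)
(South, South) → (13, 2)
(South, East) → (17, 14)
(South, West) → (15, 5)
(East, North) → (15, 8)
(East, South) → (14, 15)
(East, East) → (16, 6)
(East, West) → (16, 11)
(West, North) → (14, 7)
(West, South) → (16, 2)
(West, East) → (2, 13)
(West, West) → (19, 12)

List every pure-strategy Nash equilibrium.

Check mutual best responses: a cell is a NE iff neither player can gain by unilaterally deviating.
Alice's best responses — vs North: South (payoff 18); vs South: West (payoff 16); vs East: South (payoff 17); vs West: West (payoff 19).
Bob's best responses — vs North: West (payoff 12); vs South: North (payoff 17); vs East: South (payoff 15); vs West: East (payoff 13).
The only mutual best response is (South, North); neither player gains by switching there.

(South, North)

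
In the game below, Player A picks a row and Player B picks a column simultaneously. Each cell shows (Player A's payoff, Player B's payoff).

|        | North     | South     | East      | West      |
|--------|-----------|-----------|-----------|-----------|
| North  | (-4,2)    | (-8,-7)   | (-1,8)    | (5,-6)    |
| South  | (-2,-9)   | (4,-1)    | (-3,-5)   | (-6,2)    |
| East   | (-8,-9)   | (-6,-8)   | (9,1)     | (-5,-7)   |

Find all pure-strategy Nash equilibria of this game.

Check mutual best responses: a cell is a NE iff neither player can gain by unilaterally deviating.
Player A's best responses — vs North: South (payoff -2); vs South: South (payoff 4); vs East: East (payoff 9); vs West: North (payoff 5).
Player B's best responses — vs North: East (payoff 8); vs South: West (payoff 2); vs East: East (payoff 1).
The only mutual best response is (East, East); neither player gains by switching there.

(East, East)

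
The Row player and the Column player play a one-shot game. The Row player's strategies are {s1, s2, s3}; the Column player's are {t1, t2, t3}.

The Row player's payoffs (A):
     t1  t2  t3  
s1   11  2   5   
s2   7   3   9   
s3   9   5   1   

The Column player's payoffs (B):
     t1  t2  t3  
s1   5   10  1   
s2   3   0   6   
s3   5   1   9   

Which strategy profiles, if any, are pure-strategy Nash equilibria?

Find each player's best response to every opponent strategy; NE are the intersections.
The Row player's best responses — vs t1: s1 (payoff 11); vs t2: s3 (payoff 5); vs t3: s2 (payoff 9).
The Column player's best responses — vs s1: t2 (payoff 10); vs s2: t3 (payoff 6); vs s3: t3 (payoff 9).
The only mutual best response is (s2, t3); neither player gains by switching there.

(s2, t3)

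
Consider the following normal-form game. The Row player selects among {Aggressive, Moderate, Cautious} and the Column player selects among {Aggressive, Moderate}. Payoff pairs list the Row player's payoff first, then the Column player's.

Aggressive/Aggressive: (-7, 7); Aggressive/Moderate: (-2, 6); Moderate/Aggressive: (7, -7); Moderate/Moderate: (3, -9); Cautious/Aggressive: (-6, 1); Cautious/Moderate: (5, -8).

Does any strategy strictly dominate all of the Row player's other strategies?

None

Check whether one of the Row player's strategies beats all alternatives regardless of what the opponent does.
Aggressive is not dominant: against Aggressive, Moderate gives 7 > -7.
Moderate is not dominant: against Moderate, Cautious gives 5 > 3.
Cautious is not dominant: against Aggressive, Moderate gives 7 > -6.
No single strategy is best against every opponent action.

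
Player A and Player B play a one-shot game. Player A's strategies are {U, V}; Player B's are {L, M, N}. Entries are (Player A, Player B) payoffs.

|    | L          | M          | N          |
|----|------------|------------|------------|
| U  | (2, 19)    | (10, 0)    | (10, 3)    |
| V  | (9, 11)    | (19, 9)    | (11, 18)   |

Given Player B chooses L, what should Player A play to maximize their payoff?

V

With Player B fixed at L, Player A's payoffs are: U → 2, V → 9.
The maximum is 9, achieved by V.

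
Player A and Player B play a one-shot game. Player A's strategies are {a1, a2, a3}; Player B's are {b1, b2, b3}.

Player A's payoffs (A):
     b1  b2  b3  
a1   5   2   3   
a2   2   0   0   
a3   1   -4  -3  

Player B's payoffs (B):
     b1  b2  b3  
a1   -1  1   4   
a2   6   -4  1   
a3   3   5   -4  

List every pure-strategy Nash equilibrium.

(a1, b3)

A profile is a Nash equilibrium when each player is best-responding to the other.
Player A's best responses — vs b1: a1 (payoff 5); vs b2: a1 (payoff 2); vs b3: a1 (payoff 3).
Player B's best responses — vs a1: b3 (payoff 4); vs a2: b1 (payoff 6); vs a3: b2 (payoff 5).
The only mutual best response is (a1, b3); neither player gains by switching there.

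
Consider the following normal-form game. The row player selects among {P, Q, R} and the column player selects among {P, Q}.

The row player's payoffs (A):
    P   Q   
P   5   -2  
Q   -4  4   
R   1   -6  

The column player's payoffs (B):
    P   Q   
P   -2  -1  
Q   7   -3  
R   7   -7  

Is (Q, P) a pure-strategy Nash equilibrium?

No

Holding the column player at P: the row player gets -4 from Q but could get 5 by switching to P. The row player has a profitable deviation.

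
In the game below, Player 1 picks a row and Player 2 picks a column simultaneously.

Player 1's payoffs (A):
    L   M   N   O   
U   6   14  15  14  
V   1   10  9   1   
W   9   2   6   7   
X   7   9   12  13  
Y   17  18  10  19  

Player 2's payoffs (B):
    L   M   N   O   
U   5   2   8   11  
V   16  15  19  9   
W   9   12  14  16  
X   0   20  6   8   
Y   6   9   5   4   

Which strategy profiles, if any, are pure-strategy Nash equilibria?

(Y, M)

Find each player's best response to every opponent strategy; NE are the intersections.
Player 1's best responses — vs L: Y (payoff 17); vs M: Y (payoff 18); vs N: U (payoff 15); vs O: Y (payoff 19).
Player 2's best responses — vs U: O (payoff 11); vs V: N (payoff 19); vs W: O (payoff 16); vs X: M (payoff 20); vs Y: M (payoff 9).
The only mutual best response is (Y, M); neither player gains by switching there.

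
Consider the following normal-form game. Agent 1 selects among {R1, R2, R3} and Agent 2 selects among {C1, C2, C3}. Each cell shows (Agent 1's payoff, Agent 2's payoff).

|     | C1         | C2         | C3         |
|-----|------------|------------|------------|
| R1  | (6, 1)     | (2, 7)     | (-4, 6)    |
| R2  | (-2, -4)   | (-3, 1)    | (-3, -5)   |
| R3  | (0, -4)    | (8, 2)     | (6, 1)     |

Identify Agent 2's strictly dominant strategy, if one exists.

Check whether one of Agent 2's strategies beats all alternatives regardless of what the opponent does.
C2 strictly dominates: vs R1: 7 > each of {1, 6}; vs R2: 1 > each of {-4, -5}; vs R3: 2 > each of {-4, 1}.

C2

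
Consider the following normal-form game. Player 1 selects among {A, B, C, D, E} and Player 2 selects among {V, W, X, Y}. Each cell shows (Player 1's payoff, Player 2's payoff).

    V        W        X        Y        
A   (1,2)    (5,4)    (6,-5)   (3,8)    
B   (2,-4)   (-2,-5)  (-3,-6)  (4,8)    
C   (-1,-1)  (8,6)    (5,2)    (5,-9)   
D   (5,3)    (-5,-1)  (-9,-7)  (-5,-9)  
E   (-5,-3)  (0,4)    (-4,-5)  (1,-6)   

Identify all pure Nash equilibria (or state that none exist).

(C, W) and (D, V)

Find each player's best response to every opponent strategy; NE are the intersections.
Player 1's best responses — vs V: D (payoff 5); vs W: C (payoff 8); vs X: A (payoff 6); vs Y: C (payoff 5).
Player 2's best responses — vs A: Y (payoff 8); vs B: Y (payoff 8); vs C: W (payoff 6); vs D: V (payoff 3); vs E: W (payoff 4).
Mutual best responses occur at (C, W) and (D, V); at each, neither player gains by switching.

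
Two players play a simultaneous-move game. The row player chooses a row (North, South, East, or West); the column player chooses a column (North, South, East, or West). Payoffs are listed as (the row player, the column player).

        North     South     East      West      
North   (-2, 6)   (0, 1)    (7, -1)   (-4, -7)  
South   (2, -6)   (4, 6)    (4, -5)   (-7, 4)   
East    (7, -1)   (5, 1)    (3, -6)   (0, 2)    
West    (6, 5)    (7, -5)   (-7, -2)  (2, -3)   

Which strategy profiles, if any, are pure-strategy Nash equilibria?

A profile is a Nash equilibrium when each player is best-responding to the other.
The row player's best responses — vs North: East (payoff 7); vs South: West (payoff 7); vs East: North (payoff 7); vs West: West (payoff 2).
The column player's best responses — vs North: North (payoff 6); vs South: South (payoff 6); vs East: West (payoff 2); vs West: North (payoff 5).
No cell has both players best-responding. For instance, the row player's best reply to South is West, but against West the column player prefers North over South.

There is no pure-strategy Nash equilibrium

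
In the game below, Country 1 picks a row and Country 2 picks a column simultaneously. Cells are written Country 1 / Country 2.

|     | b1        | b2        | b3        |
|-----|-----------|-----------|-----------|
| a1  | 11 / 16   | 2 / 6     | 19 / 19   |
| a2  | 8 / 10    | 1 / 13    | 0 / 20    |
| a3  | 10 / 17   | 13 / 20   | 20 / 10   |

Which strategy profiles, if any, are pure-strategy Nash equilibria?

Find each player's best response to every opponent strategy; NE are the intersections.
Country 1's best responses — vs b1: a1 (payoff 11); vs b2: a3 (payoff 13); vs b3: a3 (payoff 20).
Country 2's best responses — vs a1: b3 (payoff 19); vs a2: b3 (payoff 20); vs a3: b2 (payoff 20).
The only mutual best response is (a3, b2); neither player gains by switching there.

(a3, b2)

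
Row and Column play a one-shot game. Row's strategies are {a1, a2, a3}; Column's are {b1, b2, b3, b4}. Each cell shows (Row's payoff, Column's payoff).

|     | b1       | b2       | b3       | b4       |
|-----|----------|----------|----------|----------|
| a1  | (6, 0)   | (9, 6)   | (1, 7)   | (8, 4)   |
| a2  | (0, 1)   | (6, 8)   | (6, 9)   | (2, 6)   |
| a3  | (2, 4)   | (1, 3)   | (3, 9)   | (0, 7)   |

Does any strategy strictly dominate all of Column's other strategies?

b3

A strategy is strictly dominant if it gives Column a strictly higher payoff than every other strategy, against every choice by the opponent.
b3 strictly dominates: vs a1: 7 > each of {0, 6, 4}; vs a2: 9 > each of {1, 8, 6}; vs a3: 9 > each of {4, 3, 7}.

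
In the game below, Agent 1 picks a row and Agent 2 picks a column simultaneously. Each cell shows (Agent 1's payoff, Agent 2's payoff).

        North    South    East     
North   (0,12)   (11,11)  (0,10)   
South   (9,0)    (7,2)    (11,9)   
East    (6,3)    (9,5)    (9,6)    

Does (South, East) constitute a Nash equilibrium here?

Holding Agent 2 at East: Agent 1 gets 11 from South, versus 0 from North, 9 from East. No profitable deviation for Agent 1.
Holding Agent 1 at South: Agent 2 gets 9 from East, versus 0 from North, 2 from South. No profitable deviation for Agent 2 either.

Yes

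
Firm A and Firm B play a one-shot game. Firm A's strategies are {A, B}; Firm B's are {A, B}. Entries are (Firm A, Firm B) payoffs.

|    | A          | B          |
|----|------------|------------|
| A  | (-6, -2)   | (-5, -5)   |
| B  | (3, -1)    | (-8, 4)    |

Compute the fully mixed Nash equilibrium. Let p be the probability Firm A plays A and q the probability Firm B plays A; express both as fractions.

In a mixed NE each player is indifferent between their pure strategies, so the opponent's mix sets the indifference.
Firm B indifferent between A and B: p·(-2) + (1−p)·(-1) = p·(-5) + (1−p)·4 ⟹ (-1) + (-1)p = 4 + (-9)p ⟹ p = 5/8.
Firm A indifferent between A and B: q·(-6) + (1−q)·(-5) = q·3 + (1−q)·(-8) ⟹ (-5) + (-1)q = (-8) + 11q ⟹ q = 1/4.

p = 5/8, q = 1/4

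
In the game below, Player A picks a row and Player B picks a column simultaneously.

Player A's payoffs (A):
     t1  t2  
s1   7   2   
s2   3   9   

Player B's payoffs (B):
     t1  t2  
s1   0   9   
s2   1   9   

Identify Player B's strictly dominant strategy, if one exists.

A strategy is strictly dominant if it gives Player B a strictly higher payoff than every other strategy, against every choice by the opponent.
t2 strictly dominates: vs s1: 9 > 0; vs s2: 9 > 1.

t2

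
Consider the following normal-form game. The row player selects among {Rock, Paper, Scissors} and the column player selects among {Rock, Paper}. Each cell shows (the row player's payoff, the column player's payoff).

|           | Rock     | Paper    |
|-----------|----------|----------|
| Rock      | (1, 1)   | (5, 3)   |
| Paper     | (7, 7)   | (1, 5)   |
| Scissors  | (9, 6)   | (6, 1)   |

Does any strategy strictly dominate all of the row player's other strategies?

A strategy is strictly dominant if it gives the row player a strictly higher payoff than every other strategy, against every choice by the opponent.
Scissors strictly dominates: vs Rock: 9 > each of {1, 7}; vs Paper: 6 > each of {5, 1}.

Scissors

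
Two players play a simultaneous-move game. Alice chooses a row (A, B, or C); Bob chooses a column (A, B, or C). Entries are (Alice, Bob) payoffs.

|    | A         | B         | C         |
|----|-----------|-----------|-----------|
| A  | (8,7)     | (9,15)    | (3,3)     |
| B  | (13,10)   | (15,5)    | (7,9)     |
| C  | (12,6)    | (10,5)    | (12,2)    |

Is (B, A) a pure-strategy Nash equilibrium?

Holding Bob at A: Alice gets 13 from B, versus 8 from A, 12 from C. No profitable deviation for Alice.
Holding Alice at B: Bob gets 10 from A, versus 5 from B, 9 from C. No profitable deviation for Bob either.

Yes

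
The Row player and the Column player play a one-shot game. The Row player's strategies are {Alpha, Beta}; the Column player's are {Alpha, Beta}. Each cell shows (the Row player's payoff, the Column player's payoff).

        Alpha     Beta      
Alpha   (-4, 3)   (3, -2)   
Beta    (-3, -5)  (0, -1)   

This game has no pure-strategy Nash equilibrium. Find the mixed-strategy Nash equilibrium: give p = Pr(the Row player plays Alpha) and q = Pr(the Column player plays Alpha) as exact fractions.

p = 4/9, q = 3/4

In a mixed NE each player is indifferent between their pure strategies, so the opponent's mix sets the indifference.
The Column player indifferent between Alpha and Beta: p·3 + (1−p)·(-5) = p·(-2) + (1−p)·(-1) ⟹ (-5) + 8p = (-1) + (-1)p ⟹ p = 4/9.
The Row player indifferent between Alpha and Beta: q·(-4) + (1−q)·3 = q·(-3) + (1−q)·0 ⟹ 3 + (-7)q = 0 + (-3)q ⟹ q = 3/4.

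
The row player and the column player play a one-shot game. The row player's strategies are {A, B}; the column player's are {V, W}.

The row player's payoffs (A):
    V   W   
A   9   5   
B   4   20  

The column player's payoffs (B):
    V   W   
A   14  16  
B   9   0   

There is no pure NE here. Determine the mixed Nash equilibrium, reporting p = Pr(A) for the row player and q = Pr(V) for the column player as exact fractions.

In a mixed NE each player is indifferent between their pure strategies, so the opponent's mix sets the indifference.
The column player indifferent between V and W: p·14 + (1−p)·9 = p·16 + (1−p)·0 ⟹ 9 + 5p = 0 + 16p ⟹ p = 9/11.
The row player indifferent between A and B: q·9 + (1−q)·5 = q·4 + (1−q)·20 ⟹ 5 + 4q = 20 + (-16)q ⟹ q = 3/4.

p = 9/11, q = 3/4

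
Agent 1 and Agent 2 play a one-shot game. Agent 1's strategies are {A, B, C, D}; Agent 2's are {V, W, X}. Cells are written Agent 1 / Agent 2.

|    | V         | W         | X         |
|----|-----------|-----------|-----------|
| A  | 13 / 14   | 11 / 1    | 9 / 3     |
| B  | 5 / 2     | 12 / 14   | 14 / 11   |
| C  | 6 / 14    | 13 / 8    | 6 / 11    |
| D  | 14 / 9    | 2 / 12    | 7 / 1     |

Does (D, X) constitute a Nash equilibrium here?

No

Holding Agent 2 at X: Agent 1 gets 7 from D but could get 14 by switching to B. Agent 1 has a profitable deviation.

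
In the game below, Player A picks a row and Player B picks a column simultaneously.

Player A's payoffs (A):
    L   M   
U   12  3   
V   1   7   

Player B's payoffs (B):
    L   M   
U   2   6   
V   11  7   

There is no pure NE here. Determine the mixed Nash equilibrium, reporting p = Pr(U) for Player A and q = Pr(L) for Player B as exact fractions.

p = 1/2, q = 4/15

In a mixed NE each player is indifferent between their pure strategies, so the opponent's mix sets the indifference.
Player B indifferent between L and M: p·2 + (1−p)·11 = p·6 + (1−p)·7 ⟹ 11 + (-9)p = 7 + (-1)p ⟹ p = 1/2.
Player A indifferent between U and V: q·12 + (1−q)·3 = q·1 + (1−q)·7 ⟹ 3 + 9q = 7 + (-6)q ⟹ q = 4/15.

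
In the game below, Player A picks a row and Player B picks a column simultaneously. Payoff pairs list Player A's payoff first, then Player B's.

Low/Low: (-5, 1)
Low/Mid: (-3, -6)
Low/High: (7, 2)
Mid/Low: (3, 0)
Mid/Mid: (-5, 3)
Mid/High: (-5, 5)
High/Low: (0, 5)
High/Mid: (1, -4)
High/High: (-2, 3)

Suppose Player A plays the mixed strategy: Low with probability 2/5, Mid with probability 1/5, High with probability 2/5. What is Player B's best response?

High

Compute Player B's expected payoff from each pure strategy against the given mix.
Low: (2/5)·1 + (1/5)·0 + (2/5)·5 = 12/5
Mid: (2/5)·(-6) + (1/5)·3 + (2/5)·(-4) = -17/5
High: (2/5)·2 + (1/5)·5 + (2/5)·3 = 3
Highest expected payoff is 3, from High.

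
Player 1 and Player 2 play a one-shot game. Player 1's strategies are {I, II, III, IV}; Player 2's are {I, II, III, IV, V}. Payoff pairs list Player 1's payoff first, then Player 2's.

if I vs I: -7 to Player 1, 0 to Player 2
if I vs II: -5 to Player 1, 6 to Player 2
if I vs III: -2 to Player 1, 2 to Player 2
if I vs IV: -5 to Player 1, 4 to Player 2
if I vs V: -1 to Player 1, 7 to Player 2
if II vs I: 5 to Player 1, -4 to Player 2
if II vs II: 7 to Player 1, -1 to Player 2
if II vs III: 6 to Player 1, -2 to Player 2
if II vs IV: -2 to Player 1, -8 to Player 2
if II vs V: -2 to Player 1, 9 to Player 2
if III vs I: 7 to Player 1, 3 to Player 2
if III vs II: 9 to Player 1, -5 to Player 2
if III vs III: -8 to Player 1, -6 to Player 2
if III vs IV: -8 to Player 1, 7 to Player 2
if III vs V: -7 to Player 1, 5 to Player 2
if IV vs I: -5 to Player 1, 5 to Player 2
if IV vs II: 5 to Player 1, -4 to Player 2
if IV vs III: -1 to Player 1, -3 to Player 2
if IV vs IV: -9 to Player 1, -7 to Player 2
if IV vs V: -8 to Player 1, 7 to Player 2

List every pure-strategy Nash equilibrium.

Find each player's best response to every opponent strategy; NE are the intersections.
Player 1's best responses — vs I: III (payoff 7); vs II: III (payoff 9); vs III: II (payoff 6); vs IV: II (payoff -2); vs V: I (payoff -1).
Player 2's best responses — vs I: V (payoff 7); vs II: V (payoff 9); vs III: IV (payoff 7); vs IV: V (payoff 7).
The only mutual best response is (I, V); neither player gains by switching there.

(I, V)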